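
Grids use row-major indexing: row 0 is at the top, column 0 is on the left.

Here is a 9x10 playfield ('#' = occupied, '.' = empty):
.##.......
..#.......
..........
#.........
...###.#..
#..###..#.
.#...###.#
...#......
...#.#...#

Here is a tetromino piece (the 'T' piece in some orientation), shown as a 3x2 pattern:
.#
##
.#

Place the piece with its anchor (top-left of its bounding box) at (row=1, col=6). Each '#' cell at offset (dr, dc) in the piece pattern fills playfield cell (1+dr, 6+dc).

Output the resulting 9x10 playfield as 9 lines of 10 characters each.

Fill (1+0,6+1) = (1,7)
Fill (1+1,6+0) = (2,6)
Fill (1+1,6+1) = (2,7)
Fill (1+2,6+1) = (3,7)

Answer: .##.......
..#....#..
......##..
#......#..
...###.#..
#..###..#.
.#...###.#
...#......
...#.#...#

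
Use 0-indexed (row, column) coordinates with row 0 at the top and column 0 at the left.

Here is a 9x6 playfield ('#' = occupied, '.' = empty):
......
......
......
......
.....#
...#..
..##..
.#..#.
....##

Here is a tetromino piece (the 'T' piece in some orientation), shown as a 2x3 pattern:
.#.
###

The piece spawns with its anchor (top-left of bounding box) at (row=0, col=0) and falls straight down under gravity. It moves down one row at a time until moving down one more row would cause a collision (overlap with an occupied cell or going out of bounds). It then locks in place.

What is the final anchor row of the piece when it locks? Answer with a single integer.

Spawn at (row=0, col=0). Try each row:
  row 0: fits
  row 1: fits
  row 2: fits
  row 3: fits
  row 4: fits
  row 5: blocked -> lock at row 4

Answer: 4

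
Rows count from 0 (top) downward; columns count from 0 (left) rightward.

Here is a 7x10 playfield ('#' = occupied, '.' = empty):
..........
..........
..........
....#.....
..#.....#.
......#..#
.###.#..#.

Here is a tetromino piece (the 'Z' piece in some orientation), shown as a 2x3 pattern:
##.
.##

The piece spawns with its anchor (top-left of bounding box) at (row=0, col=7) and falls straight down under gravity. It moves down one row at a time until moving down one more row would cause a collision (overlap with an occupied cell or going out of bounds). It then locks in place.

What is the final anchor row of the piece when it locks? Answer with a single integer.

Spawn at (row=0, col=7). Try each row:
  row 0: fits
  row 1: fits
  row 2: fits
  row 3: blocked -> lock at row 2

Answer: 2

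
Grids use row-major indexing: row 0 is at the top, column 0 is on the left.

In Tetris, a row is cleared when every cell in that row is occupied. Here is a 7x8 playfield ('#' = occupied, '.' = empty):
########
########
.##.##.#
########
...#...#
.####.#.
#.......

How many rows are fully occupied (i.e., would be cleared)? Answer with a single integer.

Answer: 3

Derivation:
Check each row:
  row 0: 0 empty cells -> FULL (clear)
  row 1: 0 empty cells -> FULL (clear)
  row 2: 3 empty cells -> not full
  row 3: 0 empty cells -> FULL (clear)
  row 4: 6 empty cells -> not full
  row 5: 3 empty cells -> not full
  row 6: 7 empty cells -> not full
Total rows cleared: 3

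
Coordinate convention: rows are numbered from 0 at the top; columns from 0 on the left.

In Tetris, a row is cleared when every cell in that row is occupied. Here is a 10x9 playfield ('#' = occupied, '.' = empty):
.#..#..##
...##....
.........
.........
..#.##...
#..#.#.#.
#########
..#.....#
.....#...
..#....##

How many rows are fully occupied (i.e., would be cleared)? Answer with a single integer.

Answer: 1

Derivation:
Check each row:
  row 0: 5 empty cells -> not full
  row 1: 7 empty cells -> not full
  row 2: 9 empty cells -> not full
  row 3: 9 empty cells -> not full
  row 4: 6 empty cells -> not full
  row 5: 5 empty cells -> not full
  row 6: 0 empty cells -> FULL (clear)
  row 7: 7 empty cells -> not full
  row 8: 8 empty cells -> not full
  row 9: 6 empty cells -> not full
Total rows cleared: 1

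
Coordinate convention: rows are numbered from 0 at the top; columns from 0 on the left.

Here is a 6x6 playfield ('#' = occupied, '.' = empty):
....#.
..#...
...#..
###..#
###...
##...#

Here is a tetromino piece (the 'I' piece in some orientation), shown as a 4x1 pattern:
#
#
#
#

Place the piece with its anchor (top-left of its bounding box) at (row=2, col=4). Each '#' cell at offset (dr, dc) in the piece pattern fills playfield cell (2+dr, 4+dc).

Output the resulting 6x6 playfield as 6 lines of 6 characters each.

Answer: ....#.
..#...
...##.
###.##
###.#.
##..##

Derivation:
Fill (2+0,4+0) = (2,4)
Fill (2+1,4+0) = (3,4)
Fill (2+2,4+0) = (4,4)
Fill (2+3,4+0) = (5,4)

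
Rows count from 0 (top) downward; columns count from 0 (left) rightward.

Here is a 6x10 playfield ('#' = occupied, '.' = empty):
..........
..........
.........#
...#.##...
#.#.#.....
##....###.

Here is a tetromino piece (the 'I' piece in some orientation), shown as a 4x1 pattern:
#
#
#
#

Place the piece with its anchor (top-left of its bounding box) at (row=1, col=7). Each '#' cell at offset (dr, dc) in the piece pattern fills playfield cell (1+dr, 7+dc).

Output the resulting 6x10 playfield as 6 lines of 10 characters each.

Fill (1+0,7+0) = (1,7)
Fill (1+1,7+0) = (2,7)
Fill (1+2,7+0) = (3,7)
Fill (1+3,7+0) = (4,7)

Answer: ..........
.......#..
.......#.#
...#.###..
#.#.#..#..
##....###.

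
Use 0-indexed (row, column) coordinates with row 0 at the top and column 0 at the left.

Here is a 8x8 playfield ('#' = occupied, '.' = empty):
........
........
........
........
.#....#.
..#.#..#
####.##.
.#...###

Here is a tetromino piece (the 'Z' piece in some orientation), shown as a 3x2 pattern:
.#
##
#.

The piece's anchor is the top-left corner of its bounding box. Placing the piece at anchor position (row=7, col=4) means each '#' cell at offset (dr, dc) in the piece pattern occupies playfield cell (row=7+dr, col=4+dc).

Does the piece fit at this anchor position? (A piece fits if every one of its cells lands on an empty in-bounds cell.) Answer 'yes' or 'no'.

Check each piece cell at anchor (7, 4):
  offset (0,1) -> (7,5): occupied ('#') -> FAIL
  offset (1,0) -> (8,4): out of bounds -> FAIL
  offset (1,1) -> (8,5): out of bounds -> FAIL
  offset (2,0) -> (9,4): out of bounds -> FAIL
All cells valid: no

Answer: no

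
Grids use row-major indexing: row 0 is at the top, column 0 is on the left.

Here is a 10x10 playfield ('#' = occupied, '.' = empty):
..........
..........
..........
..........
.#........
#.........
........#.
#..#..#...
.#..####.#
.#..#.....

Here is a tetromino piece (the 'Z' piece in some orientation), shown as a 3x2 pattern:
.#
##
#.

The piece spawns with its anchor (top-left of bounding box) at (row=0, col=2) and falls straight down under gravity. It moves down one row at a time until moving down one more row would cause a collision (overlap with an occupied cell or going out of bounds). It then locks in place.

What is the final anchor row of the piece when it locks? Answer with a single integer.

Answer: 5

Derivation:
Spawn at (row=0, col=2). Try each row:
  row 0: fits
  row 1: fits
  row 2: fits
  row 3: fits
  row 4: fits
  row 5: fits
  row 6: blocked -> lock at row 5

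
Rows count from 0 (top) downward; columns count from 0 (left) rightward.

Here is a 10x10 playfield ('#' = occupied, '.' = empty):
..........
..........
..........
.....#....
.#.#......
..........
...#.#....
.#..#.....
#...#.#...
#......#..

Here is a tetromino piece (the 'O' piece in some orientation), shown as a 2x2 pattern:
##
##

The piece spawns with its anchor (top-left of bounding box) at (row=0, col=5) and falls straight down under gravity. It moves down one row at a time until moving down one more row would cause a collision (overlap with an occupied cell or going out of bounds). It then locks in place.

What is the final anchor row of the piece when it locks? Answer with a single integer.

Answer: 1

Derivation:
Spawn at (row=0, col=5). Try each row:
  row 0: fits
  row 1: fits
  row 2: blocked -> lock at row 1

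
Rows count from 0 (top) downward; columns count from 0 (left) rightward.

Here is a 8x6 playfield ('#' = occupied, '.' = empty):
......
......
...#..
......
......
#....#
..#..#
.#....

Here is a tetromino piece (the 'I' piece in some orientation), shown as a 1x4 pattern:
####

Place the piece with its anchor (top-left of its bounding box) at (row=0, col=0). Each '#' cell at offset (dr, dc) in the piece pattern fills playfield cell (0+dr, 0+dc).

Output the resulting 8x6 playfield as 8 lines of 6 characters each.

Fill (0+0,0+0) = (0,0)
Fill (0+0,0+1) = (0,1)
Fill (0+0,0+2) = (0,2)
Fill (0+0,0+3) = (0,3)

Answer: ####..
......
...#..
......
......
#....#
..#..#
.#....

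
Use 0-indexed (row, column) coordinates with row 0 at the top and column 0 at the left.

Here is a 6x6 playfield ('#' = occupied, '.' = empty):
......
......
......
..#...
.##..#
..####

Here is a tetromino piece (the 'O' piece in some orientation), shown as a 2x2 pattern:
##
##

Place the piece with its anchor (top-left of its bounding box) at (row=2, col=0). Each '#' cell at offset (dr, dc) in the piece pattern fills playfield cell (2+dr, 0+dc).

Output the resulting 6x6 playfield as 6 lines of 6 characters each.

Answer: ......
......
##....
###...
.##..#
..####

Derivation:
Fill (2+0,0+0) = (2,0)
Fill (2+0,0+1) = (2,1)
Fill (2+1,0+0) = (3,0)
Fill (2+1,0+1) = (3,1)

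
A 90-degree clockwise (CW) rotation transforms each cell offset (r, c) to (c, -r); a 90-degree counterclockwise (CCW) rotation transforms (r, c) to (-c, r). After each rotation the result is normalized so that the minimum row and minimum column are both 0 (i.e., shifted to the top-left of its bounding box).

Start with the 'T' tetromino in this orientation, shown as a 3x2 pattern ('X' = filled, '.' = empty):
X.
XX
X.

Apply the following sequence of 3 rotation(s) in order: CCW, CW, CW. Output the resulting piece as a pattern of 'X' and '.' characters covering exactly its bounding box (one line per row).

Answer: XXX
.X.

Derivation:
Start:
X.
XX
X.
After rotation 1 (CCW):
.X.
XXX
After rotation 2 (CW):
X.
XX
X.
After rotation 3 (CW):
XXX
.X.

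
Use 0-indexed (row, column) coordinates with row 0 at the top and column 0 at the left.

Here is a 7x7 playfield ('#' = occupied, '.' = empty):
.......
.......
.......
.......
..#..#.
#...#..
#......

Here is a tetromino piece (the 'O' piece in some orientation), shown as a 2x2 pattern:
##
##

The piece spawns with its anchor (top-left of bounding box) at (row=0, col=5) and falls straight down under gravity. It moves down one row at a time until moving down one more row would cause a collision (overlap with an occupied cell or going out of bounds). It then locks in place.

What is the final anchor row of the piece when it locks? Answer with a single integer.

Answer: 2

Derivation:
Spawn at (row=0, col=5). Try each row:
  row 0: fits
  row 1: fits
  row 2: fits
  row 3: blocked -> lock at row 2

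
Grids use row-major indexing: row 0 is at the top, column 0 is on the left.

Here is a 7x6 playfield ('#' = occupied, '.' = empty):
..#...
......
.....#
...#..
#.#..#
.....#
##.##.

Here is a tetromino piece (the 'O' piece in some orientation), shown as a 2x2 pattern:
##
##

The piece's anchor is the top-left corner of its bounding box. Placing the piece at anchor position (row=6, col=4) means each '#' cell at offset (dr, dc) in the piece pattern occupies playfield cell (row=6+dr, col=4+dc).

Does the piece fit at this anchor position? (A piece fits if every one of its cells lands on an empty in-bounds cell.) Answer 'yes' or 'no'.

Check each piece cell at anchor (6, 4):
  offset (0,0) -> (6,4): occupied ('#') -> FAIL
  offset (0,1) -> (6,5): empty -> OK
  offset (1,0) -> (7,4): out of bounds -> FAIL
  offset (1,1) -> (7,5): out of bounds -> FAIL
All cells valid: no

Answer: no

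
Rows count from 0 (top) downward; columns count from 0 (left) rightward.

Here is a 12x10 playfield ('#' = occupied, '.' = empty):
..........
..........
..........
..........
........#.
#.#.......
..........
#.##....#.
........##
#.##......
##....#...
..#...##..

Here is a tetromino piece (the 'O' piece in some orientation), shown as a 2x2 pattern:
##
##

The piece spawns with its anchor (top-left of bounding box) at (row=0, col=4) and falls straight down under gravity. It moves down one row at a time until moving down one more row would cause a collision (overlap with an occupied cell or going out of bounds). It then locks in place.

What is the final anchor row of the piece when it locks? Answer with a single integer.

Spawn at (row=0, col=4). Try each row:
  row 0: fits
  row 1: fits
  row 2: fits
  row 3: fits
  row 4: fits
  row 5: fits
  row 6: fits
  row 7: fits
  row 8: fits
  row 9: fits
  row 10: fits
  row 11: blocked -> lock at row 10

Answer: 10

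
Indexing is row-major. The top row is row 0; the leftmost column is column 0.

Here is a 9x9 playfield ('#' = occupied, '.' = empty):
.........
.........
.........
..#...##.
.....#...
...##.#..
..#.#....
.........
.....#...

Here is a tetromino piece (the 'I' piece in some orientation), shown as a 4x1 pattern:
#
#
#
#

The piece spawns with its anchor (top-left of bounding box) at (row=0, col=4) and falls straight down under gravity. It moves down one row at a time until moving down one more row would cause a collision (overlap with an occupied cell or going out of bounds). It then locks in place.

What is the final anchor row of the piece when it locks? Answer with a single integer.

Answer: 1

Derivation:
Spawn at (row=0, col=4). Try each row:
  row 0: fits
  row 1: fits
  row 2: blocked -> lock at row 1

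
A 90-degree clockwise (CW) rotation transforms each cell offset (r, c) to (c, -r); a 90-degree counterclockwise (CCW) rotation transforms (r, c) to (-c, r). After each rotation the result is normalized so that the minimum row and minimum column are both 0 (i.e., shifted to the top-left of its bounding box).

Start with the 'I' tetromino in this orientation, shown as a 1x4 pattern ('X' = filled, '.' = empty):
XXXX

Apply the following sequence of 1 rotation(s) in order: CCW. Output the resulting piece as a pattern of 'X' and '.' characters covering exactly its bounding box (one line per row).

Answer: X
X
X
X

Derivation:
Start:
XXXX
After rotation 1 (CCW):
X
X
X
X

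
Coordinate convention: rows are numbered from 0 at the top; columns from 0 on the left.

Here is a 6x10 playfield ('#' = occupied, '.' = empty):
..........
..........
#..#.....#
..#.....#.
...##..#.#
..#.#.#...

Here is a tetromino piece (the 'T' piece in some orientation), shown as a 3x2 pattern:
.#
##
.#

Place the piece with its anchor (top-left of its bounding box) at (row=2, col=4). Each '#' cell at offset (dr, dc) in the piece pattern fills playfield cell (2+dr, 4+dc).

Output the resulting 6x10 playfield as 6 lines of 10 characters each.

Answer: ..........
..........
#..#.#...#
..#.##..#.
...###.#.#
..#.#.#...

Derivation:
Fill (2+0,4+1) = (2,5)
Fill (2+1,4+0) = (3,4)
Fill (2+1,4+1) = (3,5)
Fill (2+2,4+1) = (4,5)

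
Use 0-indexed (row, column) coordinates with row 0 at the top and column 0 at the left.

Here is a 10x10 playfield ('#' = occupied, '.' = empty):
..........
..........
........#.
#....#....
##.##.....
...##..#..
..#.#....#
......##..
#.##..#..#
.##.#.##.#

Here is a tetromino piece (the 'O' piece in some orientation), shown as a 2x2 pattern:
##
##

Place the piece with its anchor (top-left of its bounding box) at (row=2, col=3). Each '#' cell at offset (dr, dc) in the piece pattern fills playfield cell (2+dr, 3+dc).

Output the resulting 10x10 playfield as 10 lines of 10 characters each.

Answer: ..........
..........
...##...#.
#..###....
##.##.....
...##..#..
..#.#....#
......##..
#.##..#..#
.##.#.##.#

Derivation:
Fill (2+0,3+0) = (2,3)
Fill (2+0,3+1) = (2,4)
Fill (2+1,3+0) = (3,3)
Fill (2+1,3+1) = (3,4)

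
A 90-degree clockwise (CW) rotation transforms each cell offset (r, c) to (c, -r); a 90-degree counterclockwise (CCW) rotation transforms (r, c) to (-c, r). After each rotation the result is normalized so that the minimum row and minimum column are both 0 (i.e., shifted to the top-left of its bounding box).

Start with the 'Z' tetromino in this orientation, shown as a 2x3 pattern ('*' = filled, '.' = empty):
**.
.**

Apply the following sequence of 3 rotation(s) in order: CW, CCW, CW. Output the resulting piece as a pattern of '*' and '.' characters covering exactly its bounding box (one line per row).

Start:
**.
.**
After rotation 1 (CW):
.*
**
*.
After rotation 2 (CCW):
**.
.**
After rotation 3 (CW):
.*
**
*.

Answer: .*
**
*.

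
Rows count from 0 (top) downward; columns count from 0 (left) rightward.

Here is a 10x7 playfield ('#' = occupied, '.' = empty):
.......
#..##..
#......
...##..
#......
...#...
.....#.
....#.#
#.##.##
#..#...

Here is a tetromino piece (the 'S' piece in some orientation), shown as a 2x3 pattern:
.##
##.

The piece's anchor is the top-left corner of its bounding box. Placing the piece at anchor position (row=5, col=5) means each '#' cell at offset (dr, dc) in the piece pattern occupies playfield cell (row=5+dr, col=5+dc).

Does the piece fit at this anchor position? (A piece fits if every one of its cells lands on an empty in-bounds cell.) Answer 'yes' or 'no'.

Check each piece cell at anchor (5, 5):
  offset (0,1) -> (5,6): empty -> OK
  offset (0,2) -> (5,7): out of bounds -> FAIL
  offset (1,0) -> (6,5): occupied ('#') -> FAIL
  offset (1,1) -> (6,6): empty -> OK
All cells valid: no

Answer: no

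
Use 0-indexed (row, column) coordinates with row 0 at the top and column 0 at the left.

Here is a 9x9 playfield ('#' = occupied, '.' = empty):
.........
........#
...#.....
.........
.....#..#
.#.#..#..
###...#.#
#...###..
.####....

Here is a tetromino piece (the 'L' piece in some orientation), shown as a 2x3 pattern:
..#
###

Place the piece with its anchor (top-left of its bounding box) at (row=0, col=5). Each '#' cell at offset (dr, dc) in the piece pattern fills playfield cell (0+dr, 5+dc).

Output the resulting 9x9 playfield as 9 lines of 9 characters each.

Fill (0+0,5+2) = (0,7)
Fill (0+1,5+0) = (1,5)
Fill (0+1,5+1) = (1,6)
Fill (0+1,5+2) = (1,7)

Answer: .......#.
.....####
...#.....
.........
.....#..#
.#.#..#..
###...#.#
#...###..
.####....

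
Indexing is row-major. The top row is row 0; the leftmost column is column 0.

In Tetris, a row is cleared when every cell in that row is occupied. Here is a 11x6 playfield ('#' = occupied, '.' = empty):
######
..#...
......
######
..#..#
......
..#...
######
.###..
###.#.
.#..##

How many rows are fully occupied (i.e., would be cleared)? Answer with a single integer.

Answer: 3

Derivation:
Check each row:
  row 0: 0 empty cells -> FULL (clear)
  row 1: 5 empty cells -> not full
  row 2: 6 empty cells -> not full
  row 3: 0 empty cells -> FULL (clear)
  row 4: 4 empty cells -> not full
  row 5: 6 empty cells -> not full
  row 6: 5 empty cells -> not full
  row 7: 0 empty cells -> FULL (clear)
  row 8: 3 empty cells -> not full
  row 9: 2 empty cells -> not full
  row 10: 3 empty cells -> not full
Total rows cleared: 3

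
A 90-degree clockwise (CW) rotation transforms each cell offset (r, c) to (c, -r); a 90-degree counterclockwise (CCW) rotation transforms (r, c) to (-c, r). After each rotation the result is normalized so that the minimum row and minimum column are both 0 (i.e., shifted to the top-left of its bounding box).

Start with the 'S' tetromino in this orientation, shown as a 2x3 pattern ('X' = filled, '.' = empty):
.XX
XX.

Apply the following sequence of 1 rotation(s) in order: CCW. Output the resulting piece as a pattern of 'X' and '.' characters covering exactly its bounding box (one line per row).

Start:
.XX
XX.
After rotation 1 (CCW):
X.
XX
.X

Answer: X.
XX
.X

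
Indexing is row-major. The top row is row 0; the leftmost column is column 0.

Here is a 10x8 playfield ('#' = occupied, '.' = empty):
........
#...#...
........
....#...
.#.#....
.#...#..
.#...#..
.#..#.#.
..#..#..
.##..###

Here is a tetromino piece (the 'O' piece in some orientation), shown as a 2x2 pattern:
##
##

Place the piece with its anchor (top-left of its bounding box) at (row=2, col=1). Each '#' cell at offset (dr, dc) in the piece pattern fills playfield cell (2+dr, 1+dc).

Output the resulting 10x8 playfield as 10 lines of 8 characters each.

Fill (2+0,1+0) = (2,1)
Fill (2+0,1+1) = (2,2)
Fill (2+1,1+0) = (3,1)
Fill (2+1,1+1) = (3,2)

Answer: ........
#...#...
.##.....
.##.#...
.#.#....
.#...#..
.#...#..
.#..#.#.
..#..#..
.##..###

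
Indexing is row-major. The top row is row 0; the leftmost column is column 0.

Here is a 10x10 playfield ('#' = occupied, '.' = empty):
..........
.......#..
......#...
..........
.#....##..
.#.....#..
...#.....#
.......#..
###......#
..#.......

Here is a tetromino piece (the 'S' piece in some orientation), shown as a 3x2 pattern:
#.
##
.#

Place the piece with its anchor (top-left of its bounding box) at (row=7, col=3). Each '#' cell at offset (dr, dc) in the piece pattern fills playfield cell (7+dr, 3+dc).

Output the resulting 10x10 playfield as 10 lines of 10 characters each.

Fill (7+0,3+0) = (7,3)
Fill (7+1,3+0) = (8,3)
Fill (7+1,3+1) = (8,4)
Fill (7+2,3+1) = (9,4)

Answer: ..........
.......#..
......#...
..........
.#....##..
.#.....#..
...#.....#
...#...#..
#####....#
..#.#.....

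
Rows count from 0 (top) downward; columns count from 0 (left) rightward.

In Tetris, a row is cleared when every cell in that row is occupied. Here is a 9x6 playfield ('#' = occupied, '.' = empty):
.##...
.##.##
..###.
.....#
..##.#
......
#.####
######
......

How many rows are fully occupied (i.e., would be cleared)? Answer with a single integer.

Check each row:
  row 0: 4 empty cells -> not full
  row 1: 2 empty cells -> not full
  row 2: 3 empty cells -> not full
  row 3: 5 empty cells -> not full
  row 4: 3 empty cells -> not full
  row 5: 6 empty cells -> not full
  row 6: 1 empty cell -> not full
  row 7: 0 empty cells -> FULL (clear)
  row 8: 6 empty cells -> not full
Total rows cleared: 1

Answer: 1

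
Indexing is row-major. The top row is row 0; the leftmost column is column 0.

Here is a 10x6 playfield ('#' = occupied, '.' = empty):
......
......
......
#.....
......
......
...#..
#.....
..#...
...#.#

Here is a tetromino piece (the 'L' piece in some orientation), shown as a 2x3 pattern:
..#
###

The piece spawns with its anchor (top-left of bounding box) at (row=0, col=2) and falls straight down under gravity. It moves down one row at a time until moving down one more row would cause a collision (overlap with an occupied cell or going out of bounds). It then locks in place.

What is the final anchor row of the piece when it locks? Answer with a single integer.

Spawn at (row=0, col=2). Try each row:
  row 0: fits
  row 1: fits
  row 2: fits
  row 3: fits
  row 4: fits
  row 5: blocked -> lock at row 4

Answer: 4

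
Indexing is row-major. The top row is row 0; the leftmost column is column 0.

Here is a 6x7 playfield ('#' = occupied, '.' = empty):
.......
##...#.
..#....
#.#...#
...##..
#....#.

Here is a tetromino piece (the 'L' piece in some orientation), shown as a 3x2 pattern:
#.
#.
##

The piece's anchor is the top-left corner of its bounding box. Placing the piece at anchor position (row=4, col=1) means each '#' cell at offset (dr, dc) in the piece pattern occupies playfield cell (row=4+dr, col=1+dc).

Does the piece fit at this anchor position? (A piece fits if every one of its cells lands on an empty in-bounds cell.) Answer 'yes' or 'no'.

Check each piece cell at anchor (4, 1):
  offset (0,0) -> (4,1): empty -> OK
  offset (1,0) -> (5,1): empty -> OK
  offset (2,0) -> (6,1): out of bounds -> FAIL
  offset (2,1) -> (6,2): out of bounds -> FAIL
All cells valid: no

Answer: no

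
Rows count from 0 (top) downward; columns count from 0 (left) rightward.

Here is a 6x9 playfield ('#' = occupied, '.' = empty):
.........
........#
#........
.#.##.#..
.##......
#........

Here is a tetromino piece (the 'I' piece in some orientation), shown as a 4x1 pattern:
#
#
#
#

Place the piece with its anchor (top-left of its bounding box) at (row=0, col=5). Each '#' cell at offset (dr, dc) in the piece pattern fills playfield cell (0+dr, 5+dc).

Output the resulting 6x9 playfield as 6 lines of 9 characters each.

Fill (0+0,5+0) = (0,5)
Fill (0+1,5+0) = (1,5)
Fill (0+2,5+0) = (2,5)
Fill (0+3,5+0) = (3,5)

Answer: .....#...
.....#..#
#....#...
.#.####..
.##......
#........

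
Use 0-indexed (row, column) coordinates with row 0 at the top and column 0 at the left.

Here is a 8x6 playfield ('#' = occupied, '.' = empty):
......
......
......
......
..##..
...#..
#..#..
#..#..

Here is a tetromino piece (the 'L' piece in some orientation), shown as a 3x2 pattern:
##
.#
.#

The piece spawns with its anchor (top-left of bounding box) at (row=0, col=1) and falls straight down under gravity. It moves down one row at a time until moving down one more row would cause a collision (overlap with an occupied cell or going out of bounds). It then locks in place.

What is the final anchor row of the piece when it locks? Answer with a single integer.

Answer: 1

Derivation:
Spawn at (row=0, col=1). Try each row:
  row 0: fits
  row 1: fits
  row 2: blocked -> lock at row 1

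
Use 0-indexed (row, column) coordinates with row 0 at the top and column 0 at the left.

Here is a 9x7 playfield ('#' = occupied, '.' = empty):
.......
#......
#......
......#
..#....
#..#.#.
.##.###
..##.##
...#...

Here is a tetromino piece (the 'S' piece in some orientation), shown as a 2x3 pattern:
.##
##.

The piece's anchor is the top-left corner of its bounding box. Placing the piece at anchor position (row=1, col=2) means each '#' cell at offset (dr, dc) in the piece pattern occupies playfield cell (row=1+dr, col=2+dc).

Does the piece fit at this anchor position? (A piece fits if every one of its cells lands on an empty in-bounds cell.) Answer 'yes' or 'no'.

Answer: yes

Derivation:
Check each piece cell at anchor (1, 2):
  offset (0,1) -> (1,3): empty -> OK
  offset (0,2) -> (1,4): empty -> OK
  offset (1,0) -> (2,2): empty -> OK
  offset (1,1) -> (2,3): empty -> OK
All cells valid: yes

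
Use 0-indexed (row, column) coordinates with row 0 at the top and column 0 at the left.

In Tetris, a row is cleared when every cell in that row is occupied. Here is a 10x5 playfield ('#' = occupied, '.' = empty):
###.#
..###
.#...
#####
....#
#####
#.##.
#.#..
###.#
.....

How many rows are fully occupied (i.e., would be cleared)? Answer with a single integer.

Answer: 2

Derivation:
Check each row:
  row 0: 1 empty cell -> not full
  row 1: 2 empty cells -> not full
  row 2: 4 empty cells -> not full
  row 3: 0 empty cells -> FULL (clear)
  row 4: 4 empty cells -> not full
  row 5: 0 empty cells -> FULL (clear)
  row 6: 2 empty cells -> not full
  row 7: 3 empty cells -> not full
  row 8: 1 empty cell -> not full
  row 9: 5 empty cells -> not full
Total rows cleared: 2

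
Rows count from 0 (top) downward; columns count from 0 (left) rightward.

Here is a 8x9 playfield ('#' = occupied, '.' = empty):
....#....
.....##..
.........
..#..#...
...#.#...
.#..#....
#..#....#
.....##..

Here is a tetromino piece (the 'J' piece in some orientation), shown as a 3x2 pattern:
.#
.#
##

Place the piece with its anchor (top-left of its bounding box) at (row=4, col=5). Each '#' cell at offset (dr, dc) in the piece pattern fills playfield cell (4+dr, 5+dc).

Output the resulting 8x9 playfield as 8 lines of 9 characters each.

Answer: ....#....
.....##..
.........
..#..#...
...#.##..
.#..#.#..
#..#.##.#
.....##..

Derivation:
Fill (4+0,5+1) = (4,6)
Fill (4+1,5+1) = (5,6)
Fill (4+2,5+0) = (6,5)
Fill (4+2,5+1) = (6,6)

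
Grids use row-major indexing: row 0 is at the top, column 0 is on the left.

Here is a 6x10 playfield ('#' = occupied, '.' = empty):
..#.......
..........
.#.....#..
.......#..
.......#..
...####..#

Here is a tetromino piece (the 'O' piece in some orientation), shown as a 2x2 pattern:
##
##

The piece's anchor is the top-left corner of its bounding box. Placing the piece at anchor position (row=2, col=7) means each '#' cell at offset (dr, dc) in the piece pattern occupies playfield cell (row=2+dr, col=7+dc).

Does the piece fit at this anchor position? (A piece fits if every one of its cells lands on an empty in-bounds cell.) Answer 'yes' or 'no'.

Answer: no

Derivation:
Check each piece cell at anchor (2, 7):
  offset (0,0) -> (2,7): occupied ('#') -> FAIL
  offset (0,1) -> (2,8): empty -> OK
  offset (1,0) -> (3,7): occupied ('#') -> FAIL
  offset (1,1) -> (3,8): empty -> OK
All cells valid: no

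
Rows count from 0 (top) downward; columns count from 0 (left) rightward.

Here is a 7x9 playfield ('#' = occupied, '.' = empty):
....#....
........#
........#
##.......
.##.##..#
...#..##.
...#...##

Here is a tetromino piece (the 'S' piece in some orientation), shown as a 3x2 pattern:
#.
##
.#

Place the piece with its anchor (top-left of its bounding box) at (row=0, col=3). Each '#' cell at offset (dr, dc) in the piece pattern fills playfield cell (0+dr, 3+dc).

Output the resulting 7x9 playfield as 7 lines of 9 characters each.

Answer: ...##....
...##...#
....#...#
##.......
.##.##..#
...#..##.
...#...##

Derivation:
Fill (0+0,3+0) = (0,3)
Fill (0+1,3+0) = (1,3)
Fill (0+1,3+1) = (1,4)
Fill (0+2,3+1) = (2,4)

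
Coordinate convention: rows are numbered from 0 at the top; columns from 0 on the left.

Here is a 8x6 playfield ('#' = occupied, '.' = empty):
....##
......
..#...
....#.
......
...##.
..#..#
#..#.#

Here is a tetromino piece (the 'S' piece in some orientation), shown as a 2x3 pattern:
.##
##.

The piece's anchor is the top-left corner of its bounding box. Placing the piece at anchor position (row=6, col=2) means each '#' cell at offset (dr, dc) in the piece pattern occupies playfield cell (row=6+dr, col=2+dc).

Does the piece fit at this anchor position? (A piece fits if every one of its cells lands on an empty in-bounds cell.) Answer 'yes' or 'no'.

Check each piece cell at anchor (6, 2):
  offset (0,1) -> (6,3): empty -> OK
  offset (0,2) -> (6,4): empty -> OK
  offset (1,0) -> (7,2): empty -> OK
  offset (1,1) -> (7,3): occupied ('#') -> FAIL
All cells valid: no

Answer: no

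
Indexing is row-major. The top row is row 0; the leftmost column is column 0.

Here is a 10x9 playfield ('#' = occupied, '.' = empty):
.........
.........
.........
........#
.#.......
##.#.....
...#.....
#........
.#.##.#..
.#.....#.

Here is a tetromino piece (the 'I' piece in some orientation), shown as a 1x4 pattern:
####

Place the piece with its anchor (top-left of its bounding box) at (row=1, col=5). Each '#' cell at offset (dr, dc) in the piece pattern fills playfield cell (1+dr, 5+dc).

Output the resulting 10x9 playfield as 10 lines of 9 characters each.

Answer: .........
.....####
.........
........#
.#.......
##.#.....
...#.....
#........
.#.##.#..
.#.....#.

Derivation:
Fill (1+0,5+0) = (1,5)
Fill (1+0,5+1) = (1,6)
Fill (1+0,5+2) = (1,7)
Fill (1+0,5+3) = (1,8)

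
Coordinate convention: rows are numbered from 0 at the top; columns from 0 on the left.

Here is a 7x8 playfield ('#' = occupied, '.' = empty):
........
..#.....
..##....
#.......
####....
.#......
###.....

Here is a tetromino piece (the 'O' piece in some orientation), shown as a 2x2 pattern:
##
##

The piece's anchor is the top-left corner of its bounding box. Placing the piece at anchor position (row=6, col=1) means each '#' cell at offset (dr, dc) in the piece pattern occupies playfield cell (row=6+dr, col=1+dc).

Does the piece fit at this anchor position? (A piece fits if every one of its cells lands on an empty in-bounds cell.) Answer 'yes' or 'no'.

Check each piece cell at anchor (6, 1):
  offset (0,0) -> (6,1): occupied ('#') -> FAIL
  offset (0,1) -> (6,2): occupied ('#') -> FAIL
  offset (1,0) -> (7,1): out of bounds -> FAIL
  offset (1,1) -> (7,2): out of bounds -> FAIL
All cells valid: no

Answer: no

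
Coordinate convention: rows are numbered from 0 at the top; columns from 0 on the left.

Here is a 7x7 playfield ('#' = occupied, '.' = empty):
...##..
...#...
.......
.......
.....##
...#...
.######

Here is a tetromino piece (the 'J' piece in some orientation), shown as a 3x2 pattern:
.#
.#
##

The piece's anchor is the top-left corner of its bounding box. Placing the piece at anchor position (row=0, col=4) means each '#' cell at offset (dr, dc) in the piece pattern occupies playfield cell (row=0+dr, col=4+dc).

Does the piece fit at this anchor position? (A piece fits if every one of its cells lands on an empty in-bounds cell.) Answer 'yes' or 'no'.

Check each piece cell at anchor (0, 4):
  offset (0,1) -> (0,5): empty -> OK
  offset (1,1) -> (1,5): empty -> OK
  offset (2,0) -> (2,4): empty -> OK
  offset (2,1) -> (2,5): empty -> OK
All cells valid: yes

Answer: yes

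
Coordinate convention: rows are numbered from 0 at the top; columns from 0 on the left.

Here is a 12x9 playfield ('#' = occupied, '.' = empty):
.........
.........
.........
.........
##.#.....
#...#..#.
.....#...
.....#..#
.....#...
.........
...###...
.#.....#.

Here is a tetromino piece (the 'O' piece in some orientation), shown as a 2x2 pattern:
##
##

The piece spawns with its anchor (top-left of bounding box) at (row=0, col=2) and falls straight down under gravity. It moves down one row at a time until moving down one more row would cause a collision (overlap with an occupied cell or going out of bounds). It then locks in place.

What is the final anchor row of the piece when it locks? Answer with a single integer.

Spawn at (row=0, col=2). Try each row:
  row 0: fits
  row 1: fits
  row 2: fits
  row 3: blocked -> lock at row 2

Answer: 2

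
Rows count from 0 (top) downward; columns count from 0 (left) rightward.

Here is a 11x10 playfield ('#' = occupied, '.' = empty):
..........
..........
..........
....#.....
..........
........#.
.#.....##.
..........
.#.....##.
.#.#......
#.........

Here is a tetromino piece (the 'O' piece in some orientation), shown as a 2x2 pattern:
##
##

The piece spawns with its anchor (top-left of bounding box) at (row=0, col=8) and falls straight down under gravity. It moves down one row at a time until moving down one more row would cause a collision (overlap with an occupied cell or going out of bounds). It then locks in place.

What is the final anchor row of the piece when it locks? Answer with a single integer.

Spawn at (row=0, col=8). Try each row:
  row 0: fits
  row 1: fits
  row 2: fits
  row 3: fits
  row 4: blocked -> lock at row 3

Answer: 3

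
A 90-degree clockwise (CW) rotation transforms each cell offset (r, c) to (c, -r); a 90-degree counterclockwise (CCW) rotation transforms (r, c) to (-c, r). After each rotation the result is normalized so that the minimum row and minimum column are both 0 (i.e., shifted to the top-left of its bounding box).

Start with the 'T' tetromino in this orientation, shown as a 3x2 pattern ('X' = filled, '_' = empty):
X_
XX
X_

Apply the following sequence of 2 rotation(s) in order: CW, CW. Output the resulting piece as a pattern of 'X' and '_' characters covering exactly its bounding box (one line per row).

Answer: _X
XX
_X

Derivation:
Start:
X_
XX
X_
After rotation 1 (CW):
XXX
_X_
After rotation 2 (CW):
_X
XX
_X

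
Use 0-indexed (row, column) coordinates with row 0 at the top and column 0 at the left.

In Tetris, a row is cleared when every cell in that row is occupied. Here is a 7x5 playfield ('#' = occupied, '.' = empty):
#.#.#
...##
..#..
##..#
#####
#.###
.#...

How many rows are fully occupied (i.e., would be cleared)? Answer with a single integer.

Answer: 1

Derivation:
Check each row:
  row 0: 2 empty cells -> not full
  row 1: 3 empty cells -> not full
  row 2: 4 empty cells -> not full
  row 3: 2 empty cells -> not full
  row 4: 0 empty cells -> FULL (clear)
  row 5: 1 empty cell -> not full
  row 6: 4 empty cells -> not full
Total rows cleared: 1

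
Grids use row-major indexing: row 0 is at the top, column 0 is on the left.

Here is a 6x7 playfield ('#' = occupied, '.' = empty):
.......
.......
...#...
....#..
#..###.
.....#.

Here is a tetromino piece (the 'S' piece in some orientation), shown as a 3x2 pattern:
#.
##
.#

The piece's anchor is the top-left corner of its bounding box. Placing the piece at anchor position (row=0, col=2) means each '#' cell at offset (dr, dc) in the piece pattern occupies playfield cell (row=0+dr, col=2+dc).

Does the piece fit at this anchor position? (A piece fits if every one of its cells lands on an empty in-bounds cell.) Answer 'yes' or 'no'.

Check each piece cell at anchor (0, 2):
  offset (0,0) -> (0,2): empty -> OK
  offset (1,0) -> (1,2): empty -> OK
  offset (1,1) -> (1,3): empty -> OK
  offset (2,1) -> (2,3): occupied ('#') -> FAIL
All cells valid: no

Answer: no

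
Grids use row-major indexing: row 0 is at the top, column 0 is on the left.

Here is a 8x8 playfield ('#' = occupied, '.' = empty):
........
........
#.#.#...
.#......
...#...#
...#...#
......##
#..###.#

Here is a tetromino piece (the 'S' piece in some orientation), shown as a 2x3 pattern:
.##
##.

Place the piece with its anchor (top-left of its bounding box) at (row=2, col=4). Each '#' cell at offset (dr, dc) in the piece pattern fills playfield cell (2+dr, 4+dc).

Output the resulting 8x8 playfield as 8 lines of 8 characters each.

Answer: ........
........
#.#.###.
.#..##..
...#...#
...#...#
......##
#..###.#

Derivation:
Fill (2+0,4+1) = (2,5)
Fill (2+0,4+2) = (2,6)
Fill (2+1,4+0) = (3,4)
Fill (2+1,4+1) = (3,5)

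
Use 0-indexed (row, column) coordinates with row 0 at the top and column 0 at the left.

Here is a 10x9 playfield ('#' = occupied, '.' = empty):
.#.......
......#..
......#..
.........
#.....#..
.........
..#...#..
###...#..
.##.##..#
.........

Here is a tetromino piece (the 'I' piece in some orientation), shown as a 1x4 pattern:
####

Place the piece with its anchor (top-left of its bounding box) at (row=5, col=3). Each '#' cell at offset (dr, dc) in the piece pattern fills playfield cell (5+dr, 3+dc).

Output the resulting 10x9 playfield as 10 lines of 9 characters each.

Fill (5+0,3+0) = (5,3)
Fill (5+0,3+1) = (5,4)
Fill (5+0,3+2) = (5,5)
Fill (5+0,3+3) = (5,6)

Answer: .#.......
......#..
......#..
.........
#.....#..
...####..
..#...#..
###...#..
.##.##..#
.........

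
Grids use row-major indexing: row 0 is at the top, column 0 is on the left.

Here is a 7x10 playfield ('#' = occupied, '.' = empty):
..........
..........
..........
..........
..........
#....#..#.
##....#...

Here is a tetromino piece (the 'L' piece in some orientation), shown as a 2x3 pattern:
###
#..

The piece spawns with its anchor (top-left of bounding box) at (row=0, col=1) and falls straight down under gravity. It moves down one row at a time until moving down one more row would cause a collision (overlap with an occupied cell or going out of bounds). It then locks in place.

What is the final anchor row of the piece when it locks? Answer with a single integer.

Spawn at (row=0, col=1). Try each row:
  row 0: fits
  row 1: fits
  row 2: fits
  row 3: fits
  row 4: fits
  row 5: blocked -> lock at row 4

Answer: 4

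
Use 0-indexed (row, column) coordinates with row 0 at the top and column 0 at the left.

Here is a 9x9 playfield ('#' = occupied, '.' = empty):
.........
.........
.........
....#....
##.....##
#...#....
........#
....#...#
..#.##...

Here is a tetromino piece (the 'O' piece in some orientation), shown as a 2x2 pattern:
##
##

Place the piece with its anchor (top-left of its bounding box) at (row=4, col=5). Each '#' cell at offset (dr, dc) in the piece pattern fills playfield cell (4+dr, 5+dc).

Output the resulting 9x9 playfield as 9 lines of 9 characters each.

Fill (4+0,5+0) = (4,5)
Fill (4+0,5+1) = (4,6)
Fill (4+1,5+0) = (5,5)
Fill (4+1,5+1) = (5,6)

Answer: .........
.........
.........
....#....
##...####
#...###..
........#
....#...#
..#.##...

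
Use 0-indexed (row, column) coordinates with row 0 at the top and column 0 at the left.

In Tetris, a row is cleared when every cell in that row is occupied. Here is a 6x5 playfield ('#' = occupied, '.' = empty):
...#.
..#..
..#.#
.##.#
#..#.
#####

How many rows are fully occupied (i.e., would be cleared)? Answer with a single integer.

Answer: 1

Derivation:
Check each row:
  row 0: 4 empty cells -> not full
  row 1: 4 empty cells -> not full
  row 2: 3 empty cells -> not full
  row 3: 2 empty cells -> not full
  row 4: 3 empty cells -> not full
  row 5: 0 empty cells -> FULL (clear)
Total rows cleared: 1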